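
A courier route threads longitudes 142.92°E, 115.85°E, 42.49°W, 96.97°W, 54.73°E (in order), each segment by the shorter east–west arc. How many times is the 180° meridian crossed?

0

Leg 1: +142.92° → +115.85°, shortest Δλ = -27.07° (west) — does not cross 180°.
Leg 2: +115.85° → -42.49°, shortest Δλ = -158.34° (west) — does not cross 180°.
Leg 3: -42.49° → -96.97°, shortest Δλ = -54.48° (west) — does not cross 180°.
Leg 4: -96.97° → +54.73°, shortest Δλ = 151.7° (east) — does not cross 180°.
Total crossings: 0.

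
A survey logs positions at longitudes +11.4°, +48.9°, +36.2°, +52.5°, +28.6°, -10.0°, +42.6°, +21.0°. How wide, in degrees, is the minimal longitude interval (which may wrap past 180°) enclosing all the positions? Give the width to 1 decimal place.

Sort the longitudes: -10.0°, +11.4°, +21.0°, +28.6°, +36.2°, +42.6°, +48.9°, +52.5°.
Eastward gaps between consecutive values (wrapping around): 21.4°, 9.6°, 7.6°, 7.6°, 6.4°, 6.3°, 3.6°, 297.5°.
Largest gap = 297.5° ⇒ minimal covering band is its complement: 360° − 297.5° = 62.5°.
Band runs from -10.0° eastward to +52.5°.

62.5°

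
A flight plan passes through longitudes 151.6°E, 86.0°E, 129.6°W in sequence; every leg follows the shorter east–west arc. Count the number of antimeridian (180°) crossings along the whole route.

1

Leg 1: +151.6° → +86.0°, shortest Δλ = -65.6° (west) — does not cross 180°.
Leg 2: +86.0° → -129.6°, shortest Δλ = 144.4° (east) — crosses 180°.
Total crossings: 1.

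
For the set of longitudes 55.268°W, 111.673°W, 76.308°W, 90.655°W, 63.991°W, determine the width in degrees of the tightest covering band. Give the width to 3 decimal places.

56.405°

Sort the longitudes: -111.673°, -90.655°, -76.308°, -63.991°, -55.268°.
Eastward gaps between consecutive values (wrapping around): 21.018°, 14.347°, 12.317°, 8.723°, 303.595°.
Largest gap = 303.595° ⇒ minimal covering band is its complement: 360° − 303.595° = 56.405°.
Band runs from -111.673° eastward to -55.268°.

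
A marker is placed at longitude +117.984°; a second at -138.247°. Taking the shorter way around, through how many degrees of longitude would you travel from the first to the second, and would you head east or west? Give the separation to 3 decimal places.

Raw difference: -138.247 − 117.984 = -256.231°.
Normalise into (−180°, 180°]: -256.231° + 360° = 103.769°.
Positive ⇒ the second point lies to the east; separation 103.769°.

103.769° east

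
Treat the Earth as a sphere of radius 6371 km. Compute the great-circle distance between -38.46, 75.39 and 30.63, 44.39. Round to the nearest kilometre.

8327 km

Δλ = 44.39 − 75.39 = -31.00°.
Δφ = 30.63 − -38.46 = 69.09°.
a = sin²(Δφ/2) + cos φ₁ · cos φ₂ · sin²(Δλ/2) = 0.369669.
c = 2·atan2(√a, √(1−a)) = 1.30709 rad → d = 6371·c ≈ 8327.46 km.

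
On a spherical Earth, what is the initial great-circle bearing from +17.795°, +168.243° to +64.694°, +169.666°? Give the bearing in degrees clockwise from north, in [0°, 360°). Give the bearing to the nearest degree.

1°

Δλ = 169.666 − 168.243 = 1.423°.
θ = atan2( sin Δλ · cos φ₂ , cos φ₁ · sin φ₂ − sin φ₁ · cos φ₂ · cos Δλ )
  = atan2(0.01062, 0.73019) = 0.833° → normalised to [0°, 360°): 0.833°.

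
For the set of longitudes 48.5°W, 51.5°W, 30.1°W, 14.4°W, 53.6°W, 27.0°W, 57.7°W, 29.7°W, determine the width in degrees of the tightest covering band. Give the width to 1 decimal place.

43.3°

Sort the longitudes: -57.7°, -53.6°, -51.5°, -48.5°, -30.1°, -29.7°, -27.0°, -14.4°.
Eastward gaps between consecutive values (wrapping around): 4.1°, 2.1°, 3.0°, 18.4°, 0.4°, 2.7°, 12.6°, 316.7°.
Largest gap = 316.7° ⇒ minimal covering band is its complement: 360° − 316.7° = 43.3°.
Band runs from -57.7° eastward to -14.4°.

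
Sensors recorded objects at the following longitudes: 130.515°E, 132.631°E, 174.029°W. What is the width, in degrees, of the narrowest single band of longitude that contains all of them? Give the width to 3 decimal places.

Sort the longitudes: -174.029°, +130.515°, +132.631°.
Eastward gaps between consecutive values (wrapping around): 304.544°, 2.116°, 53.340°.
Largest gap = 304.544° ⇒ minimal covering band is its complement: 360° − 304.544° = 55.456°.
Band runs from +130.515° eastward to -174.029°, crossing the antimeridian.

55.456°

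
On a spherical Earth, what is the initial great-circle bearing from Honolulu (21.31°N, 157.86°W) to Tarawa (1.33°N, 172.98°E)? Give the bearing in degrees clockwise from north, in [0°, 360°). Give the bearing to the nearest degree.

Δλ = 172.98 − -157.86 = 330.84°; wrapped into (−180°, 180°]: -29.16°.
θ = atan2( sin Δλ · cos φ₂ , cos φ₁ · sin φ₂ − sin φ₁ · cos φ₂ · cos Δλ )
  = atan2(-0.48712, -0.29565) = -121.255° → normalised to [0°, 360°): 238.745°.

239°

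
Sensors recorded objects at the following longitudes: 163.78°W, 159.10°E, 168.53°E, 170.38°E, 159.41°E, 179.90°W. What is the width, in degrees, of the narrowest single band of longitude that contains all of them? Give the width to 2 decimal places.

Sort the longitudes: -179.90°, -163.78°, +159.10°, +159.41°, +168.53°, +170.38°.
Eastward gaps between consecutive values (wrapping around): 16.12°, 322.88°, 0.31°, 9.12°, 1.85°, 9.72°.
Largest gap = 322.88° ⇒ minimal covering band is its complement: 360° − 322.88° = 37.12°.
Band runs from +159.10° eastward to -163.78°, crossing the antimeridian.

37.12°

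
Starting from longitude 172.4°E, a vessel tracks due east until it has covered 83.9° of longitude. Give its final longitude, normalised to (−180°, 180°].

103.7°W

Start at +172.4°; shift +83.9° → +256.3°.
+256.3° lies outside (−180°, 180°]; subtract 360° → -103.7°.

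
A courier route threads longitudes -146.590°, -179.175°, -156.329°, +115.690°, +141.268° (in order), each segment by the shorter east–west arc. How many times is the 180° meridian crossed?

Leg 1: -146.590° → -179.175°, shortest Δλ = -32.585° (west) — does not cross 180°.
Leg 2: -179.175° → -156.329°, shortest Δλ = 22.846° (east) — does not cross 180°.
Leg 3: -156.329° → +115.690°, shortest Δλ = -87.981° (west) — crosses 180°.
Leg 4: +115.690° → +141.268°, shortest Δλ = 25.578° (east) — does not cross 180°.
Total crossings: 1.

1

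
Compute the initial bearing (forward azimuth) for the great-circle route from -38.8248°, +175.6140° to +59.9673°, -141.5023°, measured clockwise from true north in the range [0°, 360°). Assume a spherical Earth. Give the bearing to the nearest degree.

Δλ = -141.5023 − 175.6140 = -317.1163°; wrapped into (−180°, 180°]: 42.8837°.
θ = atan2( sin Δλ · cos φ₂ , cos φ₁ · sin φ₂ − sin φ₁ · cos φ₂ · cos Δλ )
  = atan2(0.34059, 0.90439) = 20.636° → normalised to [0°, 360°): 20.636°.

21°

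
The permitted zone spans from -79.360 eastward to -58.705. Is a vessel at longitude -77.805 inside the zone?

Band width going east from -79.360° to -58.705°: ((-58.705 − -79.360) mod 360) = 20.655°.
Offset of -77.805° east of the west edge: ((-77.805 − -79.360) mod 360) = 1.555°.
1.555° ≤ 20.655° ⇒ inside.

Yes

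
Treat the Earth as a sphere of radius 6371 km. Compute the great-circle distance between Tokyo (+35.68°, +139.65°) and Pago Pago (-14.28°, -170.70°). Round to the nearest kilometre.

7622 km

Δλ = -170.70 − 139.65 = -310.35°; wrapped into (−180°, 180°]: 49.65°.
Δφ = -14.28 − 35.68 = -49.96°.
a = sin²(Δφ/2) + cos φ₁ · cos φ₂ · sin²(Δλ/2) = 0.317099.
c = 2·atan2(√a, √(1−a)) = 1.19630 rad → d = 6371·c ≈ 7621.63 km.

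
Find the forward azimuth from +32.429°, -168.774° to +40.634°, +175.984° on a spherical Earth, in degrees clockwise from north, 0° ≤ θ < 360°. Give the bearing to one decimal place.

308.2°

Δλ = 175.984 − -168.774 = 344.758°; wrapped into (−180°, 180°]: -15.242°.
θ = atan2( sin Δλ · cos φ₂ , cos φ₁ · sin φ₂ − sin φ₁ · cos φ₂ · cos Δλ )
  = atan2(-0.19951, 0.15703) = -51.794° → normalised to [0°, 360°): 308.206°.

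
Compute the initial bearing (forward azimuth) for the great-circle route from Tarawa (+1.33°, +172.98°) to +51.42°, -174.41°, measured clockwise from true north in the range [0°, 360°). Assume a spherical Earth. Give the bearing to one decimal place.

Δλ = -174.41 − 172.98 = -347.39°; wrapped into (−180°, 180°]: 12.61°.
θ = atan2( sin Δλ · cos φ₂ , cos φ₁ · sin φ₂ − sin φ₁ · cos φ₂ · cos Δλ )
  = atan2(0.13614, 0.76740) = 10.060° → normalised to [0°, 360°): 10.060°.

10.1°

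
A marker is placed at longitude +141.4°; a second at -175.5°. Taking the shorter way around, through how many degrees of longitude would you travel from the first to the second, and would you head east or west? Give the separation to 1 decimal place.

43.1° east

Raw difference: -175.5 − 141.4 = -316.9°.
Normalise into (−180°, 180°]: -316.9° + 360° = 43.1°.
Positive ⇒ the second point lies to the east; separation 43.1°.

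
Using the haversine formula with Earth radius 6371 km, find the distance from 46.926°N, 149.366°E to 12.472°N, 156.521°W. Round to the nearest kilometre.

6308 km

Δλ = -156.521 − 149.366 = -305.887°; wrapped into (−180°, 180°]: 54.113°.
Δφ = 12.472 − 46.926 = -34.454°.
a = sin²(Δφ/2) + cos φ₁ · cos φ₂ · sin²(Δλ/2) = 0.225680.
c = 2·atan2(√a, √(1−a)) = 0.99006 rad → d = 6371·c ≈ 6307.67 km.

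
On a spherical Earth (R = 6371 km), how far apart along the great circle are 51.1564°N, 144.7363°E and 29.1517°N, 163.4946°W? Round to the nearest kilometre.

4901 km

Δλ = -163.4946 − 144.7363 = -308.2309°; wrapped into (−180°, 180°]: 51.7691°.
Δφ = 29.1517 − 51.1564 = -22.0047°.
a = sin²(Δφ/2) + cos φ₁ · cos φ₂ · sin²(Δλ/2) = 0.140816.
c = 2·atan2(√a, √(1−a)) = 0.76934 rad → d = 6371·c ≈ 4901.48 km.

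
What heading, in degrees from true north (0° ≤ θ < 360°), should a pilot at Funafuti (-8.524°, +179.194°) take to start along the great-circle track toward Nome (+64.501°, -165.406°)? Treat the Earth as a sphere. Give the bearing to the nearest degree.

Δλ = -165.406 − 179.194 = -344.600°; wrapped into (−180°, 180°]: 15.400°.
θ = atan2( sin Δλ · cos φ₂ , cos φ₁ · sin φ₂ − sin φ₁ · cos φ₂ · cos Δλ )
  = atan2(0.11432, 0.95414) = 6.832° → normalised to [0°, 360°): 6.832°.

7°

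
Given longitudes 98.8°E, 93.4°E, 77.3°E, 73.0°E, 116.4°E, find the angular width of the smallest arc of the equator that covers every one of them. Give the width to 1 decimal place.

43.4°

Sort the longitudes: +73.0°, +77.3°, +93.4°, +98.8°, +116.4°.
Eastward gaps between consecutive values (wrapping around): 4.3°, 16.1°, 5.4°, 17.6°, 316.6°.
Largest gap = 316.6° ⇒ minimal covering band is its complement: 360° − 316.6° = 43.4°.
Band runs from +73.0° eastward to +116.4°.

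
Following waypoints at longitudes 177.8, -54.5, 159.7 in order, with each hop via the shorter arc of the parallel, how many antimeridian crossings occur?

2

Leg 1: +177.8° → -54.5°, shortest Δλ = 127.7° (east) — crosses 180°.
Leg 2: -54.5° → +159.7°, shortest Δλ = -145.8° (west) — crosses 180°.
Total crossings: 2.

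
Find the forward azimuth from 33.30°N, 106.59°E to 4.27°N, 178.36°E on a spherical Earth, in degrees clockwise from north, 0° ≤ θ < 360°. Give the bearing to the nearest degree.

Δλ = 178.36 − 106.59 = 71.77°.
θ = atan2( sin Δλ · cos φ₂ , cos φ₁ · sin φ₂ − sin φ₁ · cos φ₂ · cos Δλ )
  = atan2(0.94717, -0.10904) = 96.567° → normalised to [0°, 360°): 96.567°.

97°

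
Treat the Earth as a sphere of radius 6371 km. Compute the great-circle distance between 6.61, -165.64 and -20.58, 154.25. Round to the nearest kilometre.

5323 km

Δλ = 154.25 − -165.64 = 319.89°; wrapped into (−180°, 180°]: -40.11°.
Δφ = -20.58 − 6.61 = -27.19°.
a = sin²(Δφ/2) + cos φ₁ · cos φ₂ · sin²(Δλ/2) = 0.164611.
c = 2·atan2(√a, √(1−a)) = 0.83554 rad → d = 6371·c ≈ 5323.22 km.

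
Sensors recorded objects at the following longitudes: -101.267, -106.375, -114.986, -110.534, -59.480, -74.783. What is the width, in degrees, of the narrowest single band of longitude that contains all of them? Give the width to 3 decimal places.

Sort the longitudes: -114.986°, -110.534°, -106.375°, -101.267°, -74.783°, -59.480°.
Eastward gaps between consecutive values (wrapping around): 4.452°, 4.159°, 5.108°, 26.484°, 15.303°, 304.494°.
Largest gap = 304.494° ⇒ minimal covering band is its complement: 360° − 304.494° = 55.506°.
Band runs from -114.986° eastward to -59.480°.

55.506°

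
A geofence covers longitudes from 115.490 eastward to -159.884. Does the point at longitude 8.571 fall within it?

Band width going east from +115.490° to -159.884°: ((-159.884 − 115.490) mod 360) = 84.626°.
Offset of +8.571° east of the west edge: ((8.571 − 115.490) mod 360) = 253.081°.
253.081° > 84.626° ⇒ outside.

No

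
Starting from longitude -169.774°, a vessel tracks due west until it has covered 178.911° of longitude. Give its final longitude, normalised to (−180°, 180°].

+11.315°

Start at -169.774°; shift −178.911° → -348.685°.
-348.685° lies outside (−180°, 180°]; add 360° → +11.315°.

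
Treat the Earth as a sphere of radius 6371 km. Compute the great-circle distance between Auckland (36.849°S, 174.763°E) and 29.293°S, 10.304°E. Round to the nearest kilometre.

12484 km

Δλ = 10.304 − 174.763 = -164.459°.
Δφ = -29.293 − -36.849 = 7.556°.
a = sin²(Δφ/2) + cos φ₁ · cos φ₂ · sin²(Δλ/2) = 0.689478.
c = 2·atan2(√a, √(1−a)) = 1.95946 rad → d = 6371·c ≈ 12483.74 km.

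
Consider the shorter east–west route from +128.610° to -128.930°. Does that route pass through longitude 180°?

Yes

Naïve |-128.930 − 128.610| = 257.54° > 180°, so the shorter arc goes the other way round — across 180°.
Signed shortest Δλ = ((-128.930 − 128.610 + 180) mod 360) − 180 = 102.46°.
Going east by 102.46° from +128.610° passes through 180° before reaching -128.930°.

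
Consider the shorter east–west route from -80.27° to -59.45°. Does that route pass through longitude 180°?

No

Signed shortest Δλ = ((-59.45 − -80.27 + 180) mod 360) − 180 = 20.82°.
Going east by 20.82° from -80.27° reaches -59.45° without touching 180°.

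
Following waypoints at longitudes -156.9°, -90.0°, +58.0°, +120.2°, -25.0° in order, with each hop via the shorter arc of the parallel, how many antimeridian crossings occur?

Leg 1: -156.9° → -90.0°, shortest Δλ = 66.9° (east) — does not cross 180°.
Leg 2: -90.0° → +58.0°, shortest Δλ = 148.0° (east) — does not cross 180°.
Leg 3: +58.0° → +120.2°, shortest Δλ = 62.2° (east) — does not cross 180°.
Leg 4: +120.2° → -25.0°, shortest Δλ = -145.2° (west) — does not cross 180°.
Total crossings: 0.

0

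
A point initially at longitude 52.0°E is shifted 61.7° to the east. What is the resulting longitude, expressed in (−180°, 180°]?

113.7°E

Start at +52.0°; shift +61.7° → +113.7°.
+113.7° already lies in (−180°, 180°].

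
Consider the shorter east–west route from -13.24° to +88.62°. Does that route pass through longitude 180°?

Signed shortest Δλ = ((88.62 − -13.24 + 180) mod 360) − 180 = 101.86°.
Going east by 101.86° from -13.24° reaches +88.62° without touching 180°.

No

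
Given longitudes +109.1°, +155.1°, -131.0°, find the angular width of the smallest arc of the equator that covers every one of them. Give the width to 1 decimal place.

Sort the longitudes: -131.0°, +109.1°, +155.1°.
Eastward gaps between consecutive values (wrapping around): 240.1°, 46.0°, 73.9°.
Largest gap = 240.1° ⇒ minimal covering band is its complement: 360° − 240.1° = 119.9°.
Band runs from +109.1° eastward to -131.0°, crossing the antimeridian.

119.9°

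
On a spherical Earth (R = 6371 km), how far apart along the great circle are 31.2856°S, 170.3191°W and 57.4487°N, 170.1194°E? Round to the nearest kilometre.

10036 km

Δλ = 170.1194 − -170.3191 = 340.4385°; wrapped into (−180°, 180°]: -19.5615°.
Δφ = 57.4487 − -31.2856 = 88.7343°.
a = sin²(Δφ/2) + cos φ₁ · cos φ₂ · sin²(Δλ/2) = 0.502225.
c = 2·atan2(√a, √(1−a)) = 1.57525 rad → d = 6371·c ≈ 10035.90 km.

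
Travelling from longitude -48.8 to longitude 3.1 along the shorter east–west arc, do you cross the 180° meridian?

No

Signed shortest Δλ = ((3.1 − -48.8 + 180) mod 360) − 180 = 51.9°.
Going east by 51.9° from -48.8° reaches +3.1° without touching 180°.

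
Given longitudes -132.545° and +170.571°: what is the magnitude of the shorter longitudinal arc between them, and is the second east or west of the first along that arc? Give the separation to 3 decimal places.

Raw difference: 170.571 − -132.545 = 303.116°.
Normalise into (−180°, 180°]: 303.116° − 360° = -56.884°.
Negative ⇒ the second point lies to the west; separation 56.884°.

56.884° west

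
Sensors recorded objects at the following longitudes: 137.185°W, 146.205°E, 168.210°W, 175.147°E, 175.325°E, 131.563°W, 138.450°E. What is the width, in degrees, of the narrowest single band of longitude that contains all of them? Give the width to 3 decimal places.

Sort the longitudes: -168.210°, -137.185°, -131.563°, +138.450°, +146.205°, +175.147°, +175.325°.
Eastward gaps between consecutive values (wrapping around): 31.025°, 5.622°, 270.013°, 7.755°, 28.942°, 0.178°, 16.465°.
Largest gap = 270.013° ⇒ minimal covering band is its complement: 360° − 270.013° = 89.987°.
Band runs from +138.450° eastward to -131.563°, crossing the antimeridian.

89.987°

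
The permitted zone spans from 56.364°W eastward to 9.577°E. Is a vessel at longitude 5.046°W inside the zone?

Band width going east from -56.364° to +9.577°: ((9.577 − -56.364) mod 360) = 65.941°.
Offset of -5.046° east of the west edge: ((-5.046 − -56.364) mod 360) = 51.318°.
51.318° ≤ 65.941° ⇒ inside.

Yes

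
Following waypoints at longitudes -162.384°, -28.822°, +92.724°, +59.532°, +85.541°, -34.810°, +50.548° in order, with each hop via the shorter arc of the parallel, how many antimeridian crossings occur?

0

Leg 1: -162.384° → -28.822°, shortest Δλ = 133.562° (east) — does not cross 180°.
Leg 2: -28.822° → +92.724°, shortest Δλ = 121.546° (east) — does not cross 180°.
Leg 3: +92.724° → +59.532°, shortest Δλ = -33.192° (west) — does not cross 180°.
Leg 4: +59.532° → +85.541°, shortest Δλ = 26.009° (east) — does not cross 180°.
Leg 5: +85.541° → -34.810°, shortest Δλ = -120.351° (west) — does not cross 180°.
Leg 6: -34.810° → +50.548°, shortest Δλ = 85.358° (east) — does not cross 180°.
Total crossings: 0.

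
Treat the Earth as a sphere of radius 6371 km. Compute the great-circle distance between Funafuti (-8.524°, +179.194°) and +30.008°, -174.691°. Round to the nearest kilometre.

Δλ = -174.691 − 179.194 = -353.885°; wrapped into (−180°, 180°]: 6.115°.
Δφ = 30.008 − -8.524 = 38.532°.
a = sin²(Δφ/2) + cos φ₁ · cos φ₂ · sin²(Δλ/2) = 0.111306.
c = 2·atan2(√a, √(1−a)) = 0.68029 rad → d = 6371·c ≈ 4334.16 km.

4334 km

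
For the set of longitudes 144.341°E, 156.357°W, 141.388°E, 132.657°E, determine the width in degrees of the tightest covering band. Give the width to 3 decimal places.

70.986°

Sort the longitudes: -156.357°, +132.657°, +141.388°, +144.341°.
Eastward gaps between consecutive values (wrapping around): 289.014°, 8.731°, 2.953°, 59.302°.
Largest gap = 289.014° ⇒ minimal covering band is its complement: 360° − 289.014° = 70.986°.
Band runs from +132.657° eastward to -156.357°, crossing the antimeridian.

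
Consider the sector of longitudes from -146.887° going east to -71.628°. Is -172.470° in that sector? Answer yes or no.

Band width going east from -146.887° to -71.628°: ((-71.628 − -146.887) mod 360) = 75.259°.
Offset of -172.470° east of the west edge: ((-172.470 − -146.887) mod 360) = 334.417°.
334.417° > 75.259° ⇒ outside.

No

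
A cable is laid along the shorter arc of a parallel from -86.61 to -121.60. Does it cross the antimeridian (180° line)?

No

Signed shortest Δλ = ((-121.60 − -86.61 + 180) mod 360) − 180 = -34.99°.
Going west by 34.99° from -86.61° reaches -121.60° without touching 180°.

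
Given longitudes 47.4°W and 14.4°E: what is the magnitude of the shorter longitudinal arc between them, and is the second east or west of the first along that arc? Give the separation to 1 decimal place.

61.8° east

Raw difference: 14.4 − -47.4 = 61.8°.
Normalise into (−180°, 180°]: 61.8° stays 61.8°.
Positive ⇒ the second point lies to the east; separation 61.8°.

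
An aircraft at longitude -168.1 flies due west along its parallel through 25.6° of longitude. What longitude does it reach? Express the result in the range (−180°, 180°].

+166.3°

Start at -168.1°; shift −25.6° → -193.7°.
-193.7° lies outside (−180°, 180°]; add 360° → +166.3°.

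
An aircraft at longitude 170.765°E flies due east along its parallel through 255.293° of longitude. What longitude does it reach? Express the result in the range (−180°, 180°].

66.058°E

Start at +170.765°; shift +255.293° → +426.058°.
+426.058° lies outside (−180°, 180°]; subtract 360° → +66.058°.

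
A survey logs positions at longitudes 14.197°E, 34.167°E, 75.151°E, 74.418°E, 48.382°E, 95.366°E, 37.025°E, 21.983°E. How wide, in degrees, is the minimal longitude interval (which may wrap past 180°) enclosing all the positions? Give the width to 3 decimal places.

Sort the longitudes: +14.197°, +21.983°, +34.167°, +37.025°, +48.382°, +74.418°, +75.151°, +95.366°.
Eastward gaps between consecutive values (wrapping around): 7.786°, 12.184°, 2.858°, 11.357°, 26.036°, 0.733°, 20.215°, 278.831°.
Largest gap = 278.831° ⇒ minimal covering band is its complement: 360° − 278.831° = 81.169°.
Band runs from +14.197° eastward to +95.366°.

81.169°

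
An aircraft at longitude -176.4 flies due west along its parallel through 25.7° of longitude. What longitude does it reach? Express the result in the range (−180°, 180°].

+157.9°

Start at -176.4°; shift −25.7° → -202.1°.
-202.1° lies outside (−180°, 180°]; add 360° → +157.9°.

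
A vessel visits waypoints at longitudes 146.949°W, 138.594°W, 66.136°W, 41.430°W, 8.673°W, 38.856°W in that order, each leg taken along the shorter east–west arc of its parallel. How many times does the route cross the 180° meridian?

0

Leg 1: -146.949° → -138.594°, shortest Δλ = 8.355° (east) — does not cross 180°.
Leg 2: -138.594° → -66.136°, shortest Δλ = 72.458° (east) — does not cross 180°.
Leg 3: -66.136° → -41.430°, shortest Δλ = 24.706° (east) — does not cross 180°.
Leg 4: -41.430° → -8.673°, shortest Δλ = 32.757° (east) — does not cross 180°.
Leg 5: -8.673° → -38.856°, shortest Δλ = -30.183° (west) — does not cross 180°.
Total crossings: 0.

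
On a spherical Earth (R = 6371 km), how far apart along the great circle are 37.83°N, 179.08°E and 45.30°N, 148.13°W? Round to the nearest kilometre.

2829 km

Δλ = -148.13 − 179.08 = -327.21°; wrapped into (−180°, 180°]: 32.79°.
Δφ = 45.30 − 37.83 = 7.47°.
a = sin²(Δφ/2) + cos φ₁ · cos φ₂ · sin²(Δλ/2) = 0.048505.
c = 2·atan2(√a, √(1−a)) = 0.44412 rad → d = 6371·c ≈ 2829.48 km.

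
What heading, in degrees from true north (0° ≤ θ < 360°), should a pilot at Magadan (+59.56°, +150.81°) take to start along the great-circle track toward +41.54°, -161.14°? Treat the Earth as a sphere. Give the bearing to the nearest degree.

100°

Δλ = -161.14 − 150.81 = -311.95°; wrapped into (−180°, 180°]: 48.05°.
θ = atan2( sin Δλ · cos φ₂ , cos φ₁ · sin φ₂ − sin φ₁ · cos φ₂ · cos Δλ )
  = atan2(0.55668, -0.09541) = 99.726° → normalised to [0°, 360°): 99.726°.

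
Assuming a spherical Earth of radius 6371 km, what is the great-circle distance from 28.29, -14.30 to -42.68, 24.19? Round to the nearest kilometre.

8819 km

Δλ = 24.19 − -14.30 = 38.49°.
Δφ = -42.68 − 28.29 = -70.97°.
a = sin²(Δφ/2) + cos φ₁ · cos φ₂ · sin²(Δλ/2) = 0.407297.
c = 2·atan2(√a, √(1−a)) = 1.38431 rad → d = 6371·c ≈ 8819.45 km.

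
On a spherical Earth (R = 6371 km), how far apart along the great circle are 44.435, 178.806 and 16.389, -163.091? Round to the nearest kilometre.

Δλ = -163.091 − 178.806 = -341.897°; wrapped into (−180°, 180°]: 18.103°.
Δφ = 16.389 − 44.435 = -28.046°.
a = sin²(Δφ/2) + cos φ₁ · cos φ₂ · sin²(Δλ/2) = 0.075670.
c = 2·atan2(√a, √(1−a)) = 0.55735 rad → d = 6371·c ≈ 3550.86 km.

3551 km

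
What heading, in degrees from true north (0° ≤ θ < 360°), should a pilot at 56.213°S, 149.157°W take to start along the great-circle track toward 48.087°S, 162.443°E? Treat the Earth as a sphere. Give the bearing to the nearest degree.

265°

Δλ = 162.443 − -149.157 = 311.600°; wrapped into (−180°, 180°]: -48.400°.
θ = atan2( sin Δλ · cos φ₂ , cos φ₁ · sin φ₂ − sin φ₁ · cos φ₂ · cos Δλ )
  = atan2(-0.49953, -0.04523) = -95.174° → normalised to [0°, 360°): 264.826°.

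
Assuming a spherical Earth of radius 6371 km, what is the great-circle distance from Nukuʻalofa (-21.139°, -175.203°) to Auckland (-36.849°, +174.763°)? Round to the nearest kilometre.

1998 km

Δλ = 174.763 − -175.203 = 349.966°; wrapped into (−180°, 180°]: -10.034°.
Δφ = -36.849 − -21.139 = -15.710°.
a = sin²(Δφ/2) + cos φ₁ · cos φ₂ · sin²(Δλ/2) = 0.024386.
c = 2·atan2(√a, √(1−a)) = 0.31360 rad → d = 6371·c ≈ 1997.96 km.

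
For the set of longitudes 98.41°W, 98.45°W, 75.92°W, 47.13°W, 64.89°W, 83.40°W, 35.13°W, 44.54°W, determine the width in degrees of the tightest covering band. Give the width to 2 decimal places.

63.32°

Sort the longitudes: -98.45°, -98.41°, -83.40°, -75.92°, -64.89°, -47.13°, -44.54°, -35.13°.
Eastward gaps between consecutive values (wrapping around): 0.04°, 15.01°, 7.48°, 11.03°, 17.76°, 2.59°, 9.41°, 296.68°.
Largest gap = 296.68° ⇒ minimal covering band is its complement: 360° − 296.68° = 63.32°.
Band runs from -98.45° eastward to -35.13°.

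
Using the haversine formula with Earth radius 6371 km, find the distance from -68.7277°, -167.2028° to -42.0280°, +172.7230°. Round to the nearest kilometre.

Δλ = 172.7230 − -167.2028 = 339.9258°; wrapped into (−180°, 180°]: -20.0742°.
Δφ = -42.0280 − -68.7277 = 26.6997°.
a = sin²(Δφ/2) + cos φ₁ · cos φ₂ · sin²(Δλ/2) = 0.061499.
c = 2·atan2(√a, √(1−a)) = 0.50121 rad → d = 6371·c ≈ 3193.21 km.

3193 km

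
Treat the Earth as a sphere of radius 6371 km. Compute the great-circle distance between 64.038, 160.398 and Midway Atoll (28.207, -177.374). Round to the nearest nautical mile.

2314 nmi

Δλ = -177.374 − 160.398 = -337.772°; wrapped into (−180°, 180°]: 22.228°.
Δφ = 28.207 − 64.038 = -35.831°.
a = sin²(Δφ/2) + cos φ₁ · cos φ₂ · sin²(Δλ/2) = 0.108961.
c = 2·atan2(√a, √(1−a)) = 0.67280 rad → d = 6371·c ≈ 4286.43 km ≈ 2314.49 nmi.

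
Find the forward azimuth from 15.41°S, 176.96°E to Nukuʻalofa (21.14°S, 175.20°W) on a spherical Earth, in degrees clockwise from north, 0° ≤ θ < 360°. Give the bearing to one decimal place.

128.8°

Δλ = -175.20 − 176.96 = -352.16°; wrapped into (−180°, 180°]: 7.84°.
θ = atan2( sin Δλ · cos φ₂ , cos φ₁ · sin φ₂ − sin φ₁ · cos φ₂ · cos Δλ )
  = atan2(0.12723, -0.10216) = 128.763° → normalised to [0°, 360°): 128.763°.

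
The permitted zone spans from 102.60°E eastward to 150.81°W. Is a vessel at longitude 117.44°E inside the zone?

Yes

Band width going east from +102.60° to -150.81°: ((-150.81 − 102.60) mod 360) = 106.59°.
Offset of +117.44° east of the west edge: ((117.44 − 102.60) mod 360) = 14.84°.
14.84° ≤ 106.59° ⇒ inside.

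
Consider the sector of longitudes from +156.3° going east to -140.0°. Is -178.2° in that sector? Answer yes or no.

Band width going east from +156.3° to -140.0°: ((-140.0 − 156.3) mod 360) = 63.7°.
Offset of -178.2° east of the west edge: ((-178.2 − 156.3) mod 360) = 25.5°.
25.5° ≤ 63.7° ⇒ inside.

Yes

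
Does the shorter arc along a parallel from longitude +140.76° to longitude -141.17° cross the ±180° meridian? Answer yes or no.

Naïve |-141.17 − 140.76| = 281.93° > 180°, so the shorter arc goes the other way round — across 180°.
Signed shortest Δλ = ((-141.17 − 140.76 + 180) mod 360) − 180 = 78.07°.
Going east by 78.07° from +140.76° passes through 180° before reaching -141.17°.

Yes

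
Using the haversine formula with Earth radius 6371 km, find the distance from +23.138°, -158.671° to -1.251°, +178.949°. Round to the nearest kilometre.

Δλ = 178.949 − -158.671 = 337.620°; wrapped into (−180°, 180°]: -22.380°.
Δφ = -1.251 − 23.138 = -24.389°.
a = sin²(Δφ/2) + cos φ₁ · cos φ₂ · sin²(Δλ/2) = 0.079241.
c = 2·atan2(√a, √(1−a)) = 0.57071 rad → d = 6371·c ≈ 3636.00 km.

3636 km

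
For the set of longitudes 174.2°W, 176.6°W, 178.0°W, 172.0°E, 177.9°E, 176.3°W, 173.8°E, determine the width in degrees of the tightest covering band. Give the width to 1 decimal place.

13.8°

Sort the longitudes: -178.0°, -176.6°, -176.3°, -174.2°, +172.0°, +173.8°, +177.9°.
Eastward gaps between consecutive values (wrapping around): 1.4°, 0.3°, 2.1°, 346.2°, 1.8°, 4.1°, 4.1°.
Largest gap = 346.2° ⇒ minimal covering band is its complement: 360° − 346.2° = 13.8°.
Band runs from +172.0° eastward to -174.2°, crossing the antimeridian.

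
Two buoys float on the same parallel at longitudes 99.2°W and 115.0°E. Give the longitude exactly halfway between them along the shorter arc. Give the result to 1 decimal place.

Signed shortest Δλ from -99.2° to +115.0° is -145.8°.
Midpoint longitude = -99.2° + (-145.8°)/2 = -99.2° − 72.9° = -172.1°.
(The naïve average (-99.2 + +115.0)/2 = 7.9° is on the wrong side of the globe.)

172.1°W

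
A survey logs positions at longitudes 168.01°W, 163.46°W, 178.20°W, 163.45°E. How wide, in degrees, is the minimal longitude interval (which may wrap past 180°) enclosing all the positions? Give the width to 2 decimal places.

Sort the longitudes: -178.20°, -168.01°, -163.46°, +163.45°.
Eastward gaps between consecutive values (wrapping around): 10.19°, 4.55°, 326.91°, 18.35°.
Largest gap = 326.91° ⇒ minimal covering band is its complement: 360° − 326.91° = 33.09°.
Band runs from +163.45° eastward to -163.46°, crossing the antimeridian.

33.09°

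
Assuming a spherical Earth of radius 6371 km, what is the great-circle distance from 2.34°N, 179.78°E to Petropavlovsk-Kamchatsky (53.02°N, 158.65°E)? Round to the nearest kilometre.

5961 km

Δλ = 158.65 − 179.78 = -21.13°.
Δφ = 53.02 − 2.34 = 50.68°.
a = sin²(Δφ/2) + cos φ₁ · cos φ₂ · sin²(Δλ/2) = 0.203380.
c = 2·atan2(√a, √(1−a)) = 0.93572 rad → d = 6371·c ≈ 5961.46 km.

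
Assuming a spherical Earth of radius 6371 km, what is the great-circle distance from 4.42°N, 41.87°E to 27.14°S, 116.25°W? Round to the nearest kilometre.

16584 km

Δλ = -116.25 − 41.87 = -158.12°.
Δφ = -27.14 − 4.42 = -31.56°.
a = sin²(Δφ/2) + cos φ₁ · cos φ₂ · sin²(Δλ/2) = 0.929246.
c = 2·atan2(√a, √(1−a)) = 2.60312 rad → d = 6371·c ≈ 16584.46 km.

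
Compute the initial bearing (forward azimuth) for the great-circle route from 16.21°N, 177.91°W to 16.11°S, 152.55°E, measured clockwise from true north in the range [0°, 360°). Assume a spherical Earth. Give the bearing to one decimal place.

223.5°

Δλ = 152.55 − -177.91 = 330.46°; wrapped into (−180°, 180°]: -29.54°.
θ = atan2( sin Δλ · cos φ₂ , cos φ₁ · sin φ₂ − sin φ₁ · cos φ₂ · cos Δλ )
  = atan2(-0.47367, -0.49978) = -136.537° → normalised to [0°, 360°): 223.463°.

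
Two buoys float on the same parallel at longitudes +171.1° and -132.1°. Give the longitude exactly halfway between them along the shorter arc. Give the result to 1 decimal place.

-160.5°

Signed shortest Δλ from +171.1° to -132.1° is +56.8°.
Midpoint longitude = +171.1° + (+56.8°)/2 = +171.1° + 28.4° = +199.5°.
Normalise into (−180°, 180°]: -160.5°.
(The naïve average (+171.1 + -132.1)/2 = 19.5° is on the wrong side of the globe.)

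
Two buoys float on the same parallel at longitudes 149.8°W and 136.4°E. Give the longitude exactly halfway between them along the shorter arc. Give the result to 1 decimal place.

173.3°E

Signed shortest Δλ from -149.8° to +136.4° is -73.8°.
Midpoint longitude = -149.8° + (-73.8°)/2 = -149.8° − 36.9° = -186.7°.
Normalise into (−180°, 180°]: +173.3°.
(The naïve average (-149.8 + +136.4)/2 = -6.7° is on the wrong side of the globe.)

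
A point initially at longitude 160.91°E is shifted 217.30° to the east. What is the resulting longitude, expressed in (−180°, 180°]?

Start at +160.91°; shift +217.30° → +378.21°.
+378.21° lies outside (−180°, 180°]; subtract 360° → +18.21°.

18.21°E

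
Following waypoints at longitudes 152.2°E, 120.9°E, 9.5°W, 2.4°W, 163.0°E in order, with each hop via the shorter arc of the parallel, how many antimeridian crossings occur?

0

Leg 1: +152.2° → +120.9°, shortest Δλ = -31.3° (west) — does not cross 180°.
Leg 2: +120.9° → -9.5°, shortest Δλ = -130.4° (west) — does not cross 180°.
Leg 3: -9.5° → -2.4°, shortest Δλ = 7.1° (east) — does not cross 180°.
Leg 4: -2.4° → +163.0°, shortest Δλ = 165.4° (east) — does not cross 180°.
Total crossings: 0.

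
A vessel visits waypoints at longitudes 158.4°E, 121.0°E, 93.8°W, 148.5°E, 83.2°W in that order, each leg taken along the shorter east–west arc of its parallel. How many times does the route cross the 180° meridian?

Leg 1: +158.4° → +121.0°, shortest Δλ = -37.4° (west) — does not cross 180°.
Leg 2: +121.0° → -93.8°, shortest Δλ = 145.2° (east) — crosses 180°.
Leg 3: -93.8° → +148.5°, shortest Δλ = -117.7° (west) — crosses 180°.
Leg 4: +148.5° → -83.2°, shortest Δλ = 128.3° (east) — crosses 180°.
Total crossings: 3.

3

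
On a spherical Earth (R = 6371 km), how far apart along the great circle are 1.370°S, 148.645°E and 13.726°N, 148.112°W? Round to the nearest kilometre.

7165 km

Δλ = -148.112 − 148.645 = -296.757°; wrapped into (−180°, 180°]: 63.243°.
Δφ = 13.726 − -1.370 = 15.096°.
a = sin²(Δφ/2) + cos φ₁ · cos φ₂ · sin²(Δλ/2) = 0.284224.
c = 2·atan2(√a, √(1−a)) = 1.12458 rad → d = 6371·c ≈ 7164.72 km.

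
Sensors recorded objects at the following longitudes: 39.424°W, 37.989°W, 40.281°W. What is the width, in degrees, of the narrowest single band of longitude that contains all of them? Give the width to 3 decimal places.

2.292°

Sort the longitudes: -40.281°, -39.424°, -37.989°.
Eastward gaps between consecutive values (wrapping around): 0.857°, 1.435°, 357.708°.
Largest gap = 357.708° ⇒ minimal covering band is its complement: 360° − 357.708° = 2.292°.
Band runs from -40.281° eastward to -37.989°.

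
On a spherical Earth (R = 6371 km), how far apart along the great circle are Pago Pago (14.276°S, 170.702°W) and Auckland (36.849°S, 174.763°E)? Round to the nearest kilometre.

2894 km

Δλ = 174.763 − -170.702 = 345.465°; wrapped into (−180°, 180°]: -14.535°.
Δφ = -36.849 − -14.276 = -22.573°.
a = sin²(Δφ/2) + cos φ₁ · cos φ₂ · sin²(Δλ/2) = 0.050715.
c = 2·atan2(√a, √(1−a)) = 0.45429 rad → d = 6371·c ≈ 2894.31 km.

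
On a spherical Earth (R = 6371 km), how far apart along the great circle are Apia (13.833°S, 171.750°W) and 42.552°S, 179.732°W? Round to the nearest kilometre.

3284 km

Δλ = -179.732 − -171.750 = -7.982°.
Δφ = -42.552 − -13.833 = -28.719°.
a = sin²(Δφ/2) + cos φ₁ · cos φ₂ · sin²(Δλ/2) = 0.064972.
c = 2·atan2(√a, √(1−a)) = 0.51548 rad → d = 6371·c ≈ 3284.11 km.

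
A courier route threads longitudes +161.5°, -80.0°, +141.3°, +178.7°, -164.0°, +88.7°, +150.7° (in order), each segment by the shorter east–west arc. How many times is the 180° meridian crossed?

4

Leg 1: +161.5° → -80.0°, shortest Δλ = 118.5° (east) — crosses 180°.
Leg 2: -80.0° → +141.3°, shortest Δλ = -138.7° (west) — crosses 180°.
Leg 3: +141.3° → +178.7°, shortest Δλ = 37.4° (east) — does not cross 180°.
Leg 4: +178.7° → -164.0°, shortest Δλ = 17.3° (east) — crosses 180°.
Leg 5: -164.0° → +88.7°, shortest Δλ = -107.3° (west) — crosses 180°.
Leg 6: +88.7° → +150.7°, shortest Δλ = 62.0° (east) — does not cross 180°.
Total crossings: 4.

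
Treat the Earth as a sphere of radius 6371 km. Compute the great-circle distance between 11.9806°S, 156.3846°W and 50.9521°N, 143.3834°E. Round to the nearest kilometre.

9082 km

Δλ = 143.3834 − -156.3846 = 299.7680°; wrapped into (−180°, 180°]: -60.2320°.
Δφ = 50.9521 − -11.9806 = 62.9327°.
a = sin²(Δφ/2) + cos φ₁ · cos φ₂ · sin²(Δλ/2) = 0.427625.
c = 2·atan2(√a, √(1−a)) = 1.42554 rad → d = 6371·c ≈ 9082.09 km.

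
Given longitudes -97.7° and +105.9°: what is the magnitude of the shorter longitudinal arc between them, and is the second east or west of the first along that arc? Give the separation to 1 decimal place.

156.4° west

Raw difference: 105.9 − -97.7 = 203.6°.
Normalise into (−180°, 180°]: 203.6° − 360° = -156.4°.
Negative ⇒ the second point lies to the west; separation 156.4°.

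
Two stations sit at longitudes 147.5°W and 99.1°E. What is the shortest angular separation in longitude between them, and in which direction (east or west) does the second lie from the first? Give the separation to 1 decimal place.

Raw difference: 99.1 − -147.5 = 246.6°.
Normalise into (−180°, 180°]: 246.6° − 360° = -113.4°.
Negative ⇒ the second point lies to the west; separation 113.4°.

113.4° west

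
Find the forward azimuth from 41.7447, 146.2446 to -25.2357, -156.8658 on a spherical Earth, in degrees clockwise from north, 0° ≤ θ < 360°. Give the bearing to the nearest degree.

Δλ = -156.8658 − 146.2446 = -303.1104°; wrapped into (−180°, 180°]: 56.8896°.
θ = atan2( sin Δλ · cos φ₂ , cos φ₁ · sin φ₂ − sin φ₁ · cos φ₂ · cos Δλ )
  = atan2(0.75768, -0.64709) = 130.499° → normalised to [0°, 360°): 130.499°.

130°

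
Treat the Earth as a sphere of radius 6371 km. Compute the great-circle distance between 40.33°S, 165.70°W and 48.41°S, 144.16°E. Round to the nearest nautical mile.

Δλ = 144.16 − -165.70 = 309.86°; wrapped into (−180°, 180°]: -50.14°.
Δφ = -48.41 − -40.33 = -8.08°.
a = sin²(Δφ/2) + cos φ₁ · cos φ₂ · sin²(Δλ/2) = 0.095818.
c = 2·atan2(√a, √(1−a)) = 0.62943 rad → d = 6371·c ≈ 4010.09 km ≈ 2165.27 nmi.

2165 nmi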